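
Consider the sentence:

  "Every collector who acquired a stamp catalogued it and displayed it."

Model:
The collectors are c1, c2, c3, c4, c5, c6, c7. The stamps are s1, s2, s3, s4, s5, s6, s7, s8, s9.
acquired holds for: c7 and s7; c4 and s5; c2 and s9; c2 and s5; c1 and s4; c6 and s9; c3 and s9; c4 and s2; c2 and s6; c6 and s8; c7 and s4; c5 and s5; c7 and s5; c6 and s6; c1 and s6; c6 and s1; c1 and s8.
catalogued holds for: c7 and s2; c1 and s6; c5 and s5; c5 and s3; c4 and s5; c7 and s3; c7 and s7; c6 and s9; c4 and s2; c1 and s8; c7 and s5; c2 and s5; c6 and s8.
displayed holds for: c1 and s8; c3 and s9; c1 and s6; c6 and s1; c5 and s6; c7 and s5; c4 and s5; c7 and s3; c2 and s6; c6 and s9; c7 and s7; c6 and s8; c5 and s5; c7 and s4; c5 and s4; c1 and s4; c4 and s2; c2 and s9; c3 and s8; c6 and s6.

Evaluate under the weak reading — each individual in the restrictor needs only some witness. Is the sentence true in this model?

False

"it" takes "a stamp" as antecedent — a donkey pronoun bound across the clause boundary.
Weak reading: every collector c with some acquired-stamp has at least one acquired-stamp s such that catalogued(c,s) ∧ displayed(c,s).
Per collector: c1:✓  c2:✗  c3:✗  c4:✓  c5:✓  c6:✓  c7:✓
c2 has no witness among its acquired-stamps.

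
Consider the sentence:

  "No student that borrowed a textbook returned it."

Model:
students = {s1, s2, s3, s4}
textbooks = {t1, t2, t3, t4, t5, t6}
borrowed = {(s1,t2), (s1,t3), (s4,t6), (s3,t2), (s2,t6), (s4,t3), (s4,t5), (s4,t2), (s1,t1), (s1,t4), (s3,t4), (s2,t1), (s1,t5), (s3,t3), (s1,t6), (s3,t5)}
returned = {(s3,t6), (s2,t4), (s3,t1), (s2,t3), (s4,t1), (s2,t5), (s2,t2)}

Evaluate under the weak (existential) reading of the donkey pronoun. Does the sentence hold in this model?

"it" takes "a textbook" as antecedent — a donkey pronoun bound across the clause boundary.
Truth condition: for no (s,t) with borrowed(s,t) does returned(s,t) hold.
Restrictor pairs — does the scope hold? (s1,t1):fails  (s1,t2):fails  (s1,t3):fails  (s1,t4):fails  (s1,t5):fails  (s1,t6):fails  (s2,t1):fails  (s2,t6):fails  (s3,t2):fails  (s3,t3):fails  (s3,t4):fails  (s3,t5):fails  (s4,t2):fails  (s4,t3):fails  (s4,t5):fails  (s4,t6):fails
Scope holds for no restrictor pair, so the sentence is true.

True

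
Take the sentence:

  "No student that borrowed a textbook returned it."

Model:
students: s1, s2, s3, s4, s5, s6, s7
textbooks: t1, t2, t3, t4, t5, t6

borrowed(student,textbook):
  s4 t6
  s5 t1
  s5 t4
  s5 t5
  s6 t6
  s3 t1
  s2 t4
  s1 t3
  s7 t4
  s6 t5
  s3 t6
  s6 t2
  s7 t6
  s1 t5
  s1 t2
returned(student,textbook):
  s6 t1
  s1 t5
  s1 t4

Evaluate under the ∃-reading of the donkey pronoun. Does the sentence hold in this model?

"it" takes "a textbook" as antecedent — a donkey pronoun bound across the clause boundary.
Truth condition: for no (s,t) with borrowed(s,t) does returned(s,t) hold.
Restrictor pairs — does the scope hold? (s1,t2):fails  (s1,t3):fails  (s1,t5):holds  (s2,t4):fails  (s3,t1):fails  (s3,t6):fails  (s4,t6):fails  (s5,t1):fails  (s5,t4):fails  (s5,t5):fails  (s6,t2):fails  (s6,t5):fails  (s6,t6):fails  (s7,t4):fails  (s7,t6):fails
Scope holds for 1 pair(s), so the sentence is false.

False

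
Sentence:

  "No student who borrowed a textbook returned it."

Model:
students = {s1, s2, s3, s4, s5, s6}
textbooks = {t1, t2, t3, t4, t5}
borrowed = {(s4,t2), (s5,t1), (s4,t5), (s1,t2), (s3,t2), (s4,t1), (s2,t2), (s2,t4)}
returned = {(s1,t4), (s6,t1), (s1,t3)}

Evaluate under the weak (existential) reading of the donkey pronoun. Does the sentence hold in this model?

True

"it" takes "a textbook" as antecedent — a donkey pronoun bound across the clause boundary.
Truth condition: for no (s,t) with borrowed(s,t) does returned(s,t) hold.
Restrictor pairs — does the scope hold? (s1,t2):fails  (s2,t2):fails  (s2,t4):fails  (s3,t2):fails  (s4,t1):fails  (s4,t2):fails  (s4,t5):fails  (s5,t1):fails
Scope holds for no restrictor pair, so the sentence is true.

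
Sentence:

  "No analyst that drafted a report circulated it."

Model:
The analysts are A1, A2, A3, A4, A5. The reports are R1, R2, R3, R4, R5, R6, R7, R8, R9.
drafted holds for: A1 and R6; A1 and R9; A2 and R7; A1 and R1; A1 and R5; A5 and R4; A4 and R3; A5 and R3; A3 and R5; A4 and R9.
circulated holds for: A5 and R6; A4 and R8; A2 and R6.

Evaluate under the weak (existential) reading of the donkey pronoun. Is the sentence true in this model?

True

"it" takes "a report" as antecedent — a donkey pronoun bound across the clause boundary.
Truth condition: for no (a,r) with drafted(a,r) does circulated(a,r) hold.
Restrictor pairs — does the scope hold? (A1,R1):fails  (A1,R5):fails  (A1,R6):fails  (A1,R9):fails  (A2,R7):fails  (A3,R5):fails  (A4,R3):fails  (A4,R9):fails  (A5,R3):fails  (A5,R4):fails
Scope holds for no restrictor pair, so the sentence is true.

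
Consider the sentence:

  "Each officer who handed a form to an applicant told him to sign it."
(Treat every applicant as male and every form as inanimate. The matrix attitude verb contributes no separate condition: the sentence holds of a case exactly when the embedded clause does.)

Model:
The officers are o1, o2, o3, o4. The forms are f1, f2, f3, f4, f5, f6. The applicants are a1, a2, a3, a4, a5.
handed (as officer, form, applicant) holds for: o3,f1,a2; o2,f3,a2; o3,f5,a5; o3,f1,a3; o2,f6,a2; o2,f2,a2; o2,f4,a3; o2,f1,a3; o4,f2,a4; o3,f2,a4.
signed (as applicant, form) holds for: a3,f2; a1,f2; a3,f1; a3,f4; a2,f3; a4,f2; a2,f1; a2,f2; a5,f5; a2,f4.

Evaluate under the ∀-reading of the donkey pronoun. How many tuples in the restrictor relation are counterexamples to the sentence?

"him" takes "an applicant" as antecedent and "it" takes "a form"; both are donkey pronouns co-varying with the restrictor.
Strong reading: for every (o,f,a) with handed(o,f,a), signed(a,f).
Restrictor triples: (o2,f1,a3)→signed(a3,f1) ✓  (o2,f2,a2)→signed(a2,f2) ✓  (o2,f3,a2)→signed(a2,f3) ✓  (o2,f4,a3)→signed(a3,f4) ✓  (o2,f6,a2)→signed(a2,f6) ✗  (o3,f1,a2)→signed(a2,f1) ✓  (o3,f1,a3)→signed(a3,f1) ✓  (o3,f2,a4)→signed(a4,f2) ✓  (o3,f5,a5)→signed(a5,f5) ✓  (o4,f2,a4)→signed(a4,f2) ✓
Counterexamples (restrictor triples failing the scope): 1.

1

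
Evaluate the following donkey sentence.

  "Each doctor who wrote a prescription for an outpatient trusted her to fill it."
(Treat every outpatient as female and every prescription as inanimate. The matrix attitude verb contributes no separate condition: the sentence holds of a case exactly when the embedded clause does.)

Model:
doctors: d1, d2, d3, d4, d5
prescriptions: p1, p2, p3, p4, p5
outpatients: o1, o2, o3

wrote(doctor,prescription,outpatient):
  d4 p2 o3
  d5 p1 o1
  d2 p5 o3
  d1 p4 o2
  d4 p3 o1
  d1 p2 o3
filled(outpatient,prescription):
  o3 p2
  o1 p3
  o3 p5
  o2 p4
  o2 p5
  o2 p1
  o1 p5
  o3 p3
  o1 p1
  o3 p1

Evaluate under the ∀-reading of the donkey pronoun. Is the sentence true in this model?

"her" takes "an outpatient" as antecedent and "it" takes "a prescription"; both are donkey pronouns co-varying with the restrictor.
Strong reading: for every (d,p,o) with wrote(d,p,o), filled(o,p).
Restrictor triples: (d1,p2,o3)→filled(o3,p2) ✓  (d1,p4,o2)→filled(o2,p4) ✓  (d2,p5,o3)→filled(o3,p5) ✓  (d4,p2,o3)→filled(o3,p2) ✓  (d4,p3,o1)→filled(o1,p3) ✓  (d5,p1,o1)→filled(o1,p1) ✓
Every restrictor triple satisfies the scope.

True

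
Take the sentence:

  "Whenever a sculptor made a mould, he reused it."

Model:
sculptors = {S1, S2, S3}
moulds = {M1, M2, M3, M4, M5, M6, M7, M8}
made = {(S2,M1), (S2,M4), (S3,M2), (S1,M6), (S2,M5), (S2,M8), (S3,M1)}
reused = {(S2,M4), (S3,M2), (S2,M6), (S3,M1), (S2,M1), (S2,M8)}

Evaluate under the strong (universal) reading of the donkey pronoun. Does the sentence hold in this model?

False

"it" takes "a mould" as antecedent — a donkey pronoun bound across the clause boundary.
Strong reading: for every (s,m) with made(s,m), reused(s,m).
Restrictor pairs: (S1,M6) ✗  (S2,M1) ✓  (S2,M4) ✓  (S2,M5) ✗  (S2,M8) ✓  (S3,M1) ✓  (S3,M2) ✓
Counterexample: (S1,M6) is in made but fails the scope.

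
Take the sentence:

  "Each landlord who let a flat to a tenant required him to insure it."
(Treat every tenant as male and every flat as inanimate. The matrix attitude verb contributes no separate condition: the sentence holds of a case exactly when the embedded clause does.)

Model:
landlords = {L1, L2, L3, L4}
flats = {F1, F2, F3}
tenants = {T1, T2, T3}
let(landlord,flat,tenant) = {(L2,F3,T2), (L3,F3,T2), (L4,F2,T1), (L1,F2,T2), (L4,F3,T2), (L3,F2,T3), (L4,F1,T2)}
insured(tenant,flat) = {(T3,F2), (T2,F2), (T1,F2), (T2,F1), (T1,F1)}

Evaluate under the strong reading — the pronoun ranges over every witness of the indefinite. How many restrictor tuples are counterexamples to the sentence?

"him" takes "a tenant" as antecedent and "it" takes "a flat"; both are donkey pronouns co-varying with the restrictor.
Strong reading: for every (l,f,t) with let(l,f,t), insured(t,f).
Restrictor triples: (L1,F2,T2)→insured(T2,F2) ✓  (L2,F3,T2)→insured(T2,F3) ✗  (L3,F2,T3)→insured(T3,F2) ✓  (L3,F3,T2)→insured(T2,F3) ✗  (L4,F1,T2)→insured(T2,F1) ✓  (L4,F2,T1)→insured(T1,F2) ✓  (L4,F3,T2)→insured(T2,F3) ✗
Counterexamples (restrictor triples failing the scope): 3.

3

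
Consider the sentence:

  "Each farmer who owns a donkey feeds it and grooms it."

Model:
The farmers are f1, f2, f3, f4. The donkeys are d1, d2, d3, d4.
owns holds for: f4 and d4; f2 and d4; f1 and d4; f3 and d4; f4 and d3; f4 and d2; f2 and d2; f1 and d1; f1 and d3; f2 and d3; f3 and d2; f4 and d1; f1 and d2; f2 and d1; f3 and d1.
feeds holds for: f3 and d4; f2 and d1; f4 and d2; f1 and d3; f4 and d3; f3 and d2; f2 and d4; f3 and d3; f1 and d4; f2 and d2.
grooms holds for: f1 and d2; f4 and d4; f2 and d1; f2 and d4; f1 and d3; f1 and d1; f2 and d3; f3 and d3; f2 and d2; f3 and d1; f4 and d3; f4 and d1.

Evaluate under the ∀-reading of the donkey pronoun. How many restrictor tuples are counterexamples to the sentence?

"it" takes "a donkey" as antecedent — a donkey pronoun bound across the clause boundary.
Strong reading: for every (f,d) with owns(f,d), feeds(f,d) ∧ grooms(f,d).
Restrictor pairs: (f1,d1) ✗  (f1,d2) ✗  (f1,d3) ✓  (f1,d4) ✗  (f2,d1) ✓  (f2,d2) ✓  (f2,d3) ✗  (f2,d4) ✓  (f3,d1) ✗  (f3,d2) ✗  (f3,d4) ✗  (f4,d1) ✗  (f4,d2) ✗  (f4,d3) ✓  (f4,d4) ✗
Counterexamples (restrictor pairs failing the scope): 10.

10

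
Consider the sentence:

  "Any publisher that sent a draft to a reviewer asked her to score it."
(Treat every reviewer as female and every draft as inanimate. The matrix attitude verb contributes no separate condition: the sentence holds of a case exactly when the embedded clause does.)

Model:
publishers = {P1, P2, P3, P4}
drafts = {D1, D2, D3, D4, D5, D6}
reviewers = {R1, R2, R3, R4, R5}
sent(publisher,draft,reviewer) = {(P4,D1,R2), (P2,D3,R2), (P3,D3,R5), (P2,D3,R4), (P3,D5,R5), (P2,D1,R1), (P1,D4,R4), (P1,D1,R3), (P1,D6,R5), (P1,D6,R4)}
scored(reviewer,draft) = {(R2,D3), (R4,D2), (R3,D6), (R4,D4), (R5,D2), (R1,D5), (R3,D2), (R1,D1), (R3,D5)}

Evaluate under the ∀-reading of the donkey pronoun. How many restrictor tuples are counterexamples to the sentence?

"her" takes "a reviewer" as antecedent and "it" takes "a draft"; both are donkey pronouns co-varying with the restrictor.
Strong reading: for every (p,d,r) with sent(p,d,r), scored(r,d).
Restrictor triples: (P1,D1,R3)→scored(R3,D1) ✗  (P1,D4,R4)→scored(R4,D4) ✓  (P1,D6,R4)→scored(R4,D6) ✗  (P1,D6,R5)→scored(R5,D6) ✗  (P2,D1,R1)→scored(R1,D1) ✓  (P2,D3,R2)→scored(R2,D3) ✓  (P2,D3,R4)→scored(R4,D3) ✗  (P3,D3,R5)→scored(R5,D3) ✗  (P3,D5,R5)→scored(R5,D5) ✗  (P4,D1,R2)→scored(R2,D1) ✗
Counterexamples (restrictor triples failing the scope): 7.

7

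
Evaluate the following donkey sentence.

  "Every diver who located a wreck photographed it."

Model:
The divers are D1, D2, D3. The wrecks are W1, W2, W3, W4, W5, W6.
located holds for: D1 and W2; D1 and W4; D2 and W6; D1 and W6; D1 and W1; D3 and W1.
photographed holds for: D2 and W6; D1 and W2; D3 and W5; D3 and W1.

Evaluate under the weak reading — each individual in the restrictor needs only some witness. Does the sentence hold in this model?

"it" takes "a wreck" as antecedent — a donkey pronoun bound across the clause boundary.
Weak reading: every diver d with some located-wreck has at least one located-wreck w such that photographed(d,w).
Per diver: D1:✓  D2:✓  D3:✓
Every diver in the restrictor has a witness.

True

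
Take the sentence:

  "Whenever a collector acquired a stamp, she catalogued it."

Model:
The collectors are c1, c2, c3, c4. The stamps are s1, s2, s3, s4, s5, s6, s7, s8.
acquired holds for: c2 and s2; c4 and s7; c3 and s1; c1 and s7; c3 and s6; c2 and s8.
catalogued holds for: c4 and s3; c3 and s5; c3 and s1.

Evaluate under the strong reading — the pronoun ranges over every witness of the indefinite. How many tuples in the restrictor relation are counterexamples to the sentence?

5

"it" takes "a stamp" as antecedent — a donkey pronoun bound across the clause boundary.
Strong reading: for every (c,s) with acquired(c,s), catalogued(c,s).
Restrictor pairs: (c1,s7) ✗  (c2,s2) ✗  (c2,s8) ✗  (c3,s1) ✓  (c3,s6) ✗  (c4,s7) ✗
Counterexamples (restrictor pairs failing the scope): 5.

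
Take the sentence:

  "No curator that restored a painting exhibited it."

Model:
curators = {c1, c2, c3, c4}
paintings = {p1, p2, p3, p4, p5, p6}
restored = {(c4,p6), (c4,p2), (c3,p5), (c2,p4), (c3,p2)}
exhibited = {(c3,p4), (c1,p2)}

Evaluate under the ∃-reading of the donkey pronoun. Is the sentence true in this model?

True

"it" takes "a painting" as antecedent — a donkey pronoun bound across the clause boundary.
Truth condition: for no (c,p) with restored(c,p) does exhibited(c,p) hold.
Restrictor pairs — does the scope hold? (c2,p4):fails  (c3,p2):fails  (c3,p5):fails  (c4,p2):fails  (c4,p6):fails
Scope holds for no restrictor pair, so the sentence is true.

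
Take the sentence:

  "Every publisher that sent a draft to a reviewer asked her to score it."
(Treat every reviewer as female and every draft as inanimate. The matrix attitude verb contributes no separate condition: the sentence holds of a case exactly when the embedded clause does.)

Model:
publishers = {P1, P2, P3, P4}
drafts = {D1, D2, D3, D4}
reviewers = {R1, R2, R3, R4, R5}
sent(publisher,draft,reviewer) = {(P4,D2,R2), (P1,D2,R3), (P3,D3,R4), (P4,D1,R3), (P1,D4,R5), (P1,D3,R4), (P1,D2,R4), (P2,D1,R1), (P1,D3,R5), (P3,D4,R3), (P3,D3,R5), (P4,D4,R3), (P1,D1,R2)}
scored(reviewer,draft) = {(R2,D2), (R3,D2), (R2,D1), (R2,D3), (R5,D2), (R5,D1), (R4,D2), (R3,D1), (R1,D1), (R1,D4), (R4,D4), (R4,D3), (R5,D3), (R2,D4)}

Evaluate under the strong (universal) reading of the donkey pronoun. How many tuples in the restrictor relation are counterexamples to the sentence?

3

"her" takes "a reviewer" as antecedent and "it" takes "a draft"; both are donkey pronouns co-varying with the restrictor.
Strong reading: for every (p,d,r) with sent(p,d,r), scored(r,d).
Restrictor triples: (P1,D1,R2)→scored(R2,D1) ✓  (P1,D2,R3)→scored(R3,D2) ✓  (P1,D2,R4)→scored(R4,D2) ✓  (P1,D3,R4)→scored(R4,D3) ✓  (P1,D3,R5)→scored(R5,D3) ✓  (P1,D4,R5)→scored(R5,D4) ✗  (P2,D1,R1)→scored(R1,D1) ✓  (P3,D3,R4)→scored(R4,D3) ✓  (P3,D3,R5)→scored(R5,D3) ✓  (P3,D4,R3)→scored(R3,D4) ✗  (P4,D1,R3)→scored(R3,D1) ✓  (P4,D2,R2)→scored(R2,D2) ✓  (P4,D4,R3)→scored(R3,D4) ✗
Counterexamples (restrictor triples failing the scope): 3.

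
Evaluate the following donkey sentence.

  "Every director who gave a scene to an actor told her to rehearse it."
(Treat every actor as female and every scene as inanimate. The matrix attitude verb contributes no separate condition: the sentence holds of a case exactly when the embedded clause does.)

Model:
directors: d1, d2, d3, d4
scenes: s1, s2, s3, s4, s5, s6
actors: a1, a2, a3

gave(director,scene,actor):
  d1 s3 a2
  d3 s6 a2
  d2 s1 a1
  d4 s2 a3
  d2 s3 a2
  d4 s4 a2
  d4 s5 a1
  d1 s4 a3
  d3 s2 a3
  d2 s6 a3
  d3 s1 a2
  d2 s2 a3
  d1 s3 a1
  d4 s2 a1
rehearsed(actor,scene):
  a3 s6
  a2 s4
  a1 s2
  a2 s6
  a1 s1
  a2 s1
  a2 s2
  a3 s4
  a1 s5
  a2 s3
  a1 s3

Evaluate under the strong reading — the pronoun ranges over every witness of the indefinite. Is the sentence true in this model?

"her" takes "an actor" as antecedent and "it" takes "a scene"; both are donkey pronouns co-varying with the restrictor.
Strong reading: for every (d,s,a) with gave(d,s,a), rehearsed(a,s).
Restrictor triples: (d1,s3,a1)→rehearsed(a1,s3) ✓  (d1,s3,a2)→rehearsed(a2,s3) ✓  (d1,s4,a3)→rehearsed(a3,s4) ✓  (d2,s1,a1)→rehearsed(a1,s1) ✓  (d2,s2,a3)→rehearsed(a3,s2) ✗  (d2,s3,a2)→rehearsed(a2,s3) ✓  (d2,s6,a3)→rehearsed(a3,s6) ✓  (d3,s1,a2)→rehearsed(a2,s1) ✓  (d3,s2,a3)→rehearsed(a3,s2) ✗  (d3,s6,a2)→rehearsed(a2,s6) ✓  (d4,s2,a1)→rehearsed(a1,s2) ✓  (d4,s2,a3)→rehearsed(a3,s2) ✗  (d4,s4,a2)→rehearsed(a2,s4) ✓  (d4,s5,a1)→rehearsed(a1,s5) ✓
Counterexample: (d2,s2,a3) — rehearsed(a3,s2) does not hold.

False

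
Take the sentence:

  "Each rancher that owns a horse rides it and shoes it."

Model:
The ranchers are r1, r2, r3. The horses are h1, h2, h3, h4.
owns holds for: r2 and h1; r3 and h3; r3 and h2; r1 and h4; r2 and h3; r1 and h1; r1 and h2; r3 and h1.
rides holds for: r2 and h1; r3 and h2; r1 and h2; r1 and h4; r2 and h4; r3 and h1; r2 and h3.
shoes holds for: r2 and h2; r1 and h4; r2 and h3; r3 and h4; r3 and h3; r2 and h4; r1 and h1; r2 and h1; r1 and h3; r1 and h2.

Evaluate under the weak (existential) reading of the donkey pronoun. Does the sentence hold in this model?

"it" takes "a horse" as antecedent — a donkey pronoun bound across the clause boundary.
Weak reading: every rancher r with some owns-horse has at least one owns-horse h such that rides(r,h) ∧ shoes(r,h).
Per rancher: r1:✓  r2:✓  r3:✗
r3 has no witness among its owns-horses.

False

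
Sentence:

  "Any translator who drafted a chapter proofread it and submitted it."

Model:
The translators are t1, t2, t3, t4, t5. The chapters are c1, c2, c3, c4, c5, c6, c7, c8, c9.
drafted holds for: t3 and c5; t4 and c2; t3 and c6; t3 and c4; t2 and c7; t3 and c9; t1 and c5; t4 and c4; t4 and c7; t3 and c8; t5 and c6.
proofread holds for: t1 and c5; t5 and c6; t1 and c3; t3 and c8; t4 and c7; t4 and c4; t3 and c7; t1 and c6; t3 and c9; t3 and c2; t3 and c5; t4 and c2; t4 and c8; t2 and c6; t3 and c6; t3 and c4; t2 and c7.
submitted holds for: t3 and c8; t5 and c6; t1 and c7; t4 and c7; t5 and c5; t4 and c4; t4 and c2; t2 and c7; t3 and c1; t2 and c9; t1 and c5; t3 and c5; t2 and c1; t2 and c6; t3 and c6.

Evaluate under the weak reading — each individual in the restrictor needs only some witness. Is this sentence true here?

"it" takes "a chapter" as antecedent — a donkey pronoun bound across the clause boundary.
Weak reading: every translator t with some drafted-chapter has at least one drafted-chapter c such that proofread(t,c) ∧ submitted(t,c).
Per translator: t1:✓  t2:✓  t3:✓  t4:✓  t5:✓
Every translator in the restrictor has a witness.

True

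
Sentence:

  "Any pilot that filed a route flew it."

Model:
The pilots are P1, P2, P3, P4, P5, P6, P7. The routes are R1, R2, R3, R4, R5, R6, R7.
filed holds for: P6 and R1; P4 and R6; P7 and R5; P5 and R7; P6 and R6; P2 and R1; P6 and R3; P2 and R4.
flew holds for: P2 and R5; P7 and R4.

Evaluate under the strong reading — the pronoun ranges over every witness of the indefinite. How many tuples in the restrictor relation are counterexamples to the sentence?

"it" takes "a route" as antecedent — a donkey pronoun bound across the clause boundary.
Strong reading: for every (p,r) with filed(p,r), flew(p,r).
Restrictor pairs: (P2,R1) ✗  (P2,R4) ✗  (P4,R6) ✗  (P5,R7) ✗  (P6,R1) ✗  (P6,R3) ✗  (P6,R6) ✗  (P7,R5) ✗
Counterexamples (restrictor pairs failing the scope): 8.

8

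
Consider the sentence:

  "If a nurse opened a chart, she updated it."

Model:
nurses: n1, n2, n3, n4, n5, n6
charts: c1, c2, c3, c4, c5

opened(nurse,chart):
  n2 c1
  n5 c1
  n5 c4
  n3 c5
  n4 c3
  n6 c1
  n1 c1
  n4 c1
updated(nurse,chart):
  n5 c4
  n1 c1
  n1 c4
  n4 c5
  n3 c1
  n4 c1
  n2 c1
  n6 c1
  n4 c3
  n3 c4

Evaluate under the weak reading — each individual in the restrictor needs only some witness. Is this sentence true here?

False

"it" takes "a chart" as antecedent — a donkey pronoun bound across the clause boundary.
Weak reading: every nurse n with some opened-chart has at least one opened-chart c such that updated(n,c).
Per nurse: n1:✓  n2:✓  n3:✗  n4:✓  n5:✓  n6:✓
n3 has no witness among its opened-charts.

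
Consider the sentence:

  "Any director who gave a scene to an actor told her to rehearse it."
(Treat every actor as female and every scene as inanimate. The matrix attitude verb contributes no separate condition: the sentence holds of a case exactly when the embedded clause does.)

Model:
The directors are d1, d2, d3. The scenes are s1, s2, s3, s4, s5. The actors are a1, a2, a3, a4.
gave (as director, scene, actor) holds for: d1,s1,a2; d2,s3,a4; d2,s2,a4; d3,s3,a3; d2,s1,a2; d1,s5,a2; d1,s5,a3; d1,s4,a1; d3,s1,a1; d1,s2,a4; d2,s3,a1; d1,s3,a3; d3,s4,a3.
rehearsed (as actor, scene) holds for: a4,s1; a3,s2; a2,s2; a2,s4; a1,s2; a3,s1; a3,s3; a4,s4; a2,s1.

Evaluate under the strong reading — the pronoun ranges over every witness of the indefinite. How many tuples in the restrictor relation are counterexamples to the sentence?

9

"her" takes "an actor" as antecedent and "it" takes "a scene"; both are donkey pronouns co-varying with the restrictor.
Strong reading: for every (d,s,a) with gave(d,s,a), rehearsed(a,s).
Restrictor triples: (d1,s1,a2)→rehearsed(a2,s1) ✓  (d1,s2,a4)→rehearsed(a4,s2) ✗  (d1,s3,a3)→rehearsed(a3,s3) ✓  (d1,s4,a1)→rehearsed(a1,s4) ✗  (d1,s5,a2)→rehearsed(a2,s5) ✗  (d1,s5,a3)→rehearsed(a3,s5) ✗  (d2,s1,a2)→rehearsed(a2,s1) ✓  (d2,s2,a4)→rehearsed(a4,s2) ✗  (d2,s3,a1)→rehearsed(a1,s3) ✗  (d2,s3,a4)→rehearsed(a4,s3) ✗  (d3,s1,a1)→rehearsed(a1,s1) ✗  (d3,s3,a3)→rehearsed(a3,s3) ✓  (d3,s4,a3)→rehearsed(a3,s4) ✗
Counterexamples (restrictor triples failing the scope): 9.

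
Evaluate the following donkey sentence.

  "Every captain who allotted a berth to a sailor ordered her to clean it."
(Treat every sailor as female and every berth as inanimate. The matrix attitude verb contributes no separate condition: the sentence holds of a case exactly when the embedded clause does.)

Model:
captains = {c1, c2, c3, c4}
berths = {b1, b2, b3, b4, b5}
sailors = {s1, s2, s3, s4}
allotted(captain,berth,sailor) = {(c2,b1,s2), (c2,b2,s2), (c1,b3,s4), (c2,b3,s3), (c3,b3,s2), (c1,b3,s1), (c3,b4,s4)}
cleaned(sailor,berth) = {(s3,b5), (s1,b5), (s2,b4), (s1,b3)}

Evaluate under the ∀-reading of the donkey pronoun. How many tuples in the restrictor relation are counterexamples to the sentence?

6

"her" takes "a sailor" as antecedent and "it" takes "a berth"; both are donkey pronouns co-varying with the restrictor.
Strong reading: for every (c,b,s) with allotted(c,b,s), cleaned(s,b).
Restrictor triples: (c1,b3,s1)→cleaned(s1,b3) ✓  (c1,b3,s4)→cleaned(s4,b3) ✗  (c2,b1,s2)→cleaned(s2,b1) ✗  (c2,b2,s2)→cleaned(s2,b2) ✗  (c2,b3,s3)→cleaned(s3,b3) ✗  (c3,b3,s2)→cleaned(s2,b3) ✗  (c3,b4,s4)→cleaned(s4,b4) ✗
Counterexamples (restrictor triples failing the scope): 6.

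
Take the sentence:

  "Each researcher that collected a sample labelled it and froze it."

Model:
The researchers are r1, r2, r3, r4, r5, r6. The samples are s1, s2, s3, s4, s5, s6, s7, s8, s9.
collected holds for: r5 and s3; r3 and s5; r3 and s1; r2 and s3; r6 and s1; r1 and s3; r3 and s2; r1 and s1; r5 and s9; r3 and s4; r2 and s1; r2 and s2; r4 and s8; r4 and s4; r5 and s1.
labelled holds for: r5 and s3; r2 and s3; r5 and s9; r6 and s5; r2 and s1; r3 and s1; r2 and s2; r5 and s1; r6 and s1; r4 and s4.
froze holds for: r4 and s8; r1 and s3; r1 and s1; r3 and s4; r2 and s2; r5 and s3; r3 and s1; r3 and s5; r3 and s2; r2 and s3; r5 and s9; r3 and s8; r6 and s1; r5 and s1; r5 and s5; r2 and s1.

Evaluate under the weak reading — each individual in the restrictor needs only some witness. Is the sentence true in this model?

"it" takes "a sample" as antecedent — a donkey pronoun bound across the clause boundary.
Weak reading: every researcher r with some collected-sample has at least one collected-sample s such that labelled(r,s) ∧ froze(r,s).
Per researcher: r1:✗  r2:✓  r3:✓  r4:✗  r5:✓  r6:✓
r1 has no witness among its collected-samples.

False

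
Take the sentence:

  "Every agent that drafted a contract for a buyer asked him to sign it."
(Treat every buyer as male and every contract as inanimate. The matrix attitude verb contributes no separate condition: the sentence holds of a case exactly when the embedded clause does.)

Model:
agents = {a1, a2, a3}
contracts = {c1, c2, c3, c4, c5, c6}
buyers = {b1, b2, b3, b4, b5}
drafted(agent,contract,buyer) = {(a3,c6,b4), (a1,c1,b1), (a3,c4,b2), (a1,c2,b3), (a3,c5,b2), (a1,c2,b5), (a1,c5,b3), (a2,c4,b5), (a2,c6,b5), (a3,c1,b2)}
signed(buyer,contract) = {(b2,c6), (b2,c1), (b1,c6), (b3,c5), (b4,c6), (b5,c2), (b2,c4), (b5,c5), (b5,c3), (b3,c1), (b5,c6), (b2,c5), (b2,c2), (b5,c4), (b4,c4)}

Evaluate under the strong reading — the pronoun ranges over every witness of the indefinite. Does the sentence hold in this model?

False

"him" takes "a buyer" as antecedent and "it" takes "a contract"; both are donkey pronouns co-varying with the restrictor.
Strong reading: for every (a,c,b) with drafted(a,c,b), signed(b,c).
Restrictor triples: (a1,c1,b1)→signed(b1,c1) ✗  (a1,c2,b3)→signed(b3,c2) ✗  (a1,c2,b5)→signed(b5,c2) ✓  (a1,c5,b3)→signed(b3,c5) ✓  (a2,c4,b5)→signed(b5,c4) ✓  (a2,c6,b5)→signed(b5,c6) ✓  (a3,c1,b2)→signed(b2,c1) ✓  (a3,c4,b2)→signed(b2,c4) ✓  (a3,c5,b2)→signed(b2,c5) ✓  (a3,c6,b4)→signed(b4,c6) ✓
Counterexample: (a1,c1,b1) — signed(b1,c1) does not hold.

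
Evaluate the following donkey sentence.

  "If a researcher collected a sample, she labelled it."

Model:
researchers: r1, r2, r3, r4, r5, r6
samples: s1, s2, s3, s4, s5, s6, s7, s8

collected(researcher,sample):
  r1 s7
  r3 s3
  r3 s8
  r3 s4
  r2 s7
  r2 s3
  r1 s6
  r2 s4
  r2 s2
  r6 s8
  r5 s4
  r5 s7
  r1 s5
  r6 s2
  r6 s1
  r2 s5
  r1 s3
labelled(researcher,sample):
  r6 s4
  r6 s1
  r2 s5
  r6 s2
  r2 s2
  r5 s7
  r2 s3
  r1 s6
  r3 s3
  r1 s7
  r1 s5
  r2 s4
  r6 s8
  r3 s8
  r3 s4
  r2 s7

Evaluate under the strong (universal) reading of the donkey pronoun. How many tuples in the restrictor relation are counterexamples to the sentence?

"it" takes "a sample" as antecedent — a donkey pronoun bound across the clause boundary.
Strong reading: for every (r,s) with collected(r,s), labelled(r,s).
Restrictor pairs: (r1,s3) ✗  (r1,s5) ✓  (r1,s6) ✓  (r1,s7) ✓  (r2,s2) ✓  (r2,s3) ✓  (r2,s4) ✓  (r2,s5) ✓  (r2,s7) ✓  (r3,s3) ✓  (r3,s4) ✓  (r3,s8) ✓  (r5,s4) ✗  (r5,s7) ✓  (r6,s1) ✓  (r6,s2) ✓  (r6,s8) ✓
Counterexamples (restrictor pairs failing the scope): 2.

2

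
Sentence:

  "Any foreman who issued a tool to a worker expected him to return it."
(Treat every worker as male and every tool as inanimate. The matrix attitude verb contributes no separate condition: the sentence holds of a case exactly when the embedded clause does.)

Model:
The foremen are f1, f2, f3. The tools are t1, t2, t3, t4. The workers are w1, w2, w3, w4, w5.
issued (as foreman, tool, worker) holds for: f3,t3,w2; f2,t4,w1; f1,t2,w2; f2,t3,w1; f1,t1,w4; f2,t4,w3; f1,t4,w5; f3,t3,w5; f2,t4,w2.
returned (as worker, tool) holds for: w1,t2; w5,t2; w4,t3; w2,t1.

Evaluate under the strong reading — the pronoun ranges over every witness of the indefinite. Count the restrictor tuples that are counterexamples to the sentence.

9

"him" takes "a worker" as antecedent and "it" takes "a tool"; both are donkey pronouns co-varying with the restrictor.
Strong reading: for every (f,t,w) with issued(f,t,w), returned(w,t).
Restrictor triples: (f1,t1,w4)→returned(w4,t1) ✗  (f1,t2,w2)→returned(w2,t2) ✗  (f1,t4,w5)→returned(w5,t4) ✗  (f2,t3,w1)→returned(w1,t3) ✗  (f2,t4,w1)→returned(w1,t4) ✗  (f2,t4,w2)→returned(w2,t4) ✗  (f2,t4,w3)→returned(w3,t4) ✗  (f3,t3,w2)→returned(w2,t3) ✗  (f3,t3,w5)→returned(w5,t3) ✗
Counterexamples (restrictor triples failing the scope): 9.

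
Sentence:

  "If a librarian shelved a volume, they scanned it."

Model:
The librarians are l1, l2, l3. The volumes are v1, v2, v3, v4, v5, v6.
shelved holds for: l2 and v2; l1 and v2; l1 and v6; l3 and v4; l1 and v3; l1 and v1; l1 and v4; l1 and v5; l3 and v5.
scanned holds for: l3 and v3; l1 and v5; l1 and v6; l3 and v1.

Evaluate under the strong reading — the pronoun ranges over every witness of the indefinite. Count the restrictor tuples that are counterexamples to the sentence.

"it" takes "a volume" as antecedent — a donkey pronoun bound across the clause boundary.
Strong reading: for every (l,v) with shelved(l,v), scanned(l,v).
Restrictor pairs: (l1,v1) ✗  (l1,v2) ✗  (l1,v3) ✗  (l1,v4) ✗  (l1,v5) ✓  (l1,v6) ✓  (l2,v2) ✗  (l3,v4) ✗  (l3,v5) ✗
Counterexamples (restrictor pairs failing the scope): 7.

7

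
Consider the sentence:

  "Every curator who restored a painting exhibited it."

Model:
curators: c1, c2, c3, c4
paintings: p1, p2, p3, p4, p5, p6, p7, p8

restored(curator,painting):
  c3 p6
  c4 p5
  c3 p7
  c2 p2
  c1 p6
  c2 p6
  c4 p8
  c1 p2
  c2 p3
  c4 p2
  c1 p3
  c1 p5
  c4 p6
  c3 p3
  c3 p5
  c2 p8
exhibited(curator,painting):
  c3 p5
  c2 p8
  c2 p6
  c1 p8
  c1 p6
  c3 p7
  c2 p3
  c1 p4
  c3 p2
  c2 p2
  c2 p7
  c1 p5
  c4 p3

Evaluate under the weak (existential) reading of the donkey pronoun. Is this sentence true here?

False

"it" takes "a painting" as antecedent — a donkey pronoun bound across the clause boundary.
Weak reading: every curator c with some restored-painting has at least one restored-painting p such that exhibited(c,p).
Per curator: c1:✓  c2:✓  c3:✓  c4:✗
c4 has no witness among its restored-paintings.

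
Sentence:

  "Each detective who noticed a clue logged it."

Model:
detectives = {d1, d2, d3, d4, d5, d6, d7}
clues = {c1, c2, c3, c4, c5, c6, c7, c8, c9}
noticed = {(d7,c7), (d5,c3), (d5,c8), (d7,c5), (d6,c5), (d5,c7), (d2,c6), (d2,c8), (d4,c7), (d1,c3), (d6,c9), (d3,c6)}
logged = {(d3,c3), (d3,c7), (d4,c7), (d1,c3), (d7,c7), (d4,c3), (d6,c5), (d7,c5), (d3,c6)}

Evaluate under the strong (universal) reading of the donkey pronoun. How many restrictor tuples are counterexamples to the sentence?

6

"it" takes "a clue" as antecedent — a donkey pronoun bound across the clause boundary.
Strong reading: for every (d,c) with noticed(d,c), logged(d,c).
Restrictor pairs: (d1,c3) ✓  (d2,c6) ✗  (d2,c8) ✗  (d3,c6) ✓  (d4,c7) ✓  (d5,c3) ✗  (d5,c7) ✗  (d5,c8) ✗  (d6,c5) ✓  (d6,c9) ✗  (d7,c5) ✓  (d7,c7) ✓
Counterexamples (restrictor pairs failing the scope): 6.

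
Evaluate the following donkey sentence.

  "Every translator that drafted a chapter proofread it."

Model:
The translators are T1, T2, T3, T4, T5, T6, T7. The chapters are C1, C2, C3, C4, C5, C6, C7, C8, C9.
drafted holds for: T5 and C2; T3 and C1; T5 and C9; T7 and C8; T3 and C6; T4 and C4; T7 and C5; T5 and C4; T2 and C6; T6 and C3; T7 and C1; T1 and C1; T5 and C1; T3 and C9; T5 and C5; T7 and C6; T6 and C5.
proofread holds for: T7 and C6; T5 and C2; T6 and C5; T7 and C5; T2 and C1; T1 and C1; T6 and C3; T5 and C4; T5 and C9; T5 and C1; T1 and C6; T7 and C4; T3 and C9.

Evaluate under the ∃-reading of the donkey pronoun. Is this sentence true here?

False

"it" takes "a chapter" as antecedent — a donkey pronoun bound across the clause boundary.
Weak reading: every translator t with some drafted-chapter has at least one drafted-chapter c such that proofread(t,c).
Per translator: T1:✓  T2:✗  T3:✓  T4:✗  T5:✓  T6:✓  T7:✓
T2 has no witness among its drafted-chapters.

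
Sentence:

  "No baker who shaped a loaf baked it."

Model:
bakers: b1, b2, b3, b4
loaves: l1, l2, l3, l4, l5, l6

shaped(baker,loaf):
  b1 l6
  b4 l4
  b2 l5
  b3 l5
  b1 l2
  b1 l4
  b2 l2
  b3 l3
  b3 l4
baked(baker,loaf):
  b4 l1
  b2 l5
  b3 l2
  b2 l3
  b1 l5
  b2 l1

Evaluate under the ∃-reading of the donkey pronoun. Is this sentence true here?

"it" takes "a loaf" as antecedent — a donkey pronoun bound across the clause boundary.
Truth condition: for no (b,l) with shaped(b,l) does baked(b,l) hold.
Restrictor pairs — does the scope hold? (b1,l2):fails  (b1,l4):fails  (b1,l6):fails  (b2,l2):fails  (b2,l5):holds  (b3,l3):fails  (b3,l4):fails  (b3,l5):fails  (b4,l4):fails
Scope holds for 1 pair(s), so the sentence is false.

False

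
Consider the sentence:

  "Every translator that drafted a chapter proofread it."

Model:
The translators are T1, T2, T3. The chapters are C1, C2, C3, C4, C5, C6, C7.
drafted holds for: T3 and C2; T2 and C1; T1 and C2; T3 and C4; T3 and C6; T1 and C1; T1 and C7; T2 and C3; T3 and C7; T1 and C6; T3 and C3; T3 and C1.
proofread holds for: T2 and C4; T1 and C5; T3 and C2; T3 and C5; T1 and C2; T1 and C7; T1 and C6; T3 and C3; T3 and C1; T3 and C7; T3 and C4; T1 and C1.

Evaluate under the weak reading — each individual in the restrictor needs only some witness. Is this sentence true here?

"it" takes "a chapter" as antecedent — a donkey pronoun bound across the clause boundary.
Weak reading: every translator t with some drafted-chapter has at least one drafted-chapter c such that proofread(t,c).
Per translator: T1:✓  T2:✗  T3:✓
T2 has no witness among its drafted-chapters.

False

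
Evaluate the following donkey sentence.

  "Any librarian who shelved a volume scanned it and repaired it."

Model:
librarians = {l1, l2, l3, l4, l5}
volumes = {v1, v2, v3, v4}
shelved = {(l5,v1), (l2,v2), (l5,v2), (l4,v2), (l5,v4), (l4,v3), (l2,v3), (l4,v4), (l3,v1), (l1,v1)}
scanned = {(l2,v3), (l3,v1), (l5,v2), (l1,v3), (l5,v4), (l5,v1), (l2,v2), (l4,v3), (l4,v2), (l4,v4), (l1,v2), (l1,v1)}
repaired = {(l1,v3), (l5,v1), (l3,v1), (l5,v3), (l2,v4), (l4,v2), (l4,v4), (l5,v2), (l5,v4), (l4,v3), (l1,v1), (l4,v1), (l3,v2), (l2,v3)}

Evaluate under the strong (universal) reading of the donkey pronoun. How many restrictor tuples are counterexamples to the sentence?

"it" takes "a volume" as antecedent — a donkey pronoun bound across the clause boundary.
Strong reading: for every (l,v) with shelved(l,v), scanned(l,v) ∧ repaired(l,v).
Restrictor pairs: (l1,v1) ✓  (l2,v2) ✗  (l2,v3) ✓  (l3,v1) ✓  (l4,v2) ✓  (l4,v3) ✓  (l4,v4) ✓  (l5,v1) ✓  (l5,v2) ✓  (l5,v4) ✓
Counterexamples (restrictor pairs failing the scope): 1.

1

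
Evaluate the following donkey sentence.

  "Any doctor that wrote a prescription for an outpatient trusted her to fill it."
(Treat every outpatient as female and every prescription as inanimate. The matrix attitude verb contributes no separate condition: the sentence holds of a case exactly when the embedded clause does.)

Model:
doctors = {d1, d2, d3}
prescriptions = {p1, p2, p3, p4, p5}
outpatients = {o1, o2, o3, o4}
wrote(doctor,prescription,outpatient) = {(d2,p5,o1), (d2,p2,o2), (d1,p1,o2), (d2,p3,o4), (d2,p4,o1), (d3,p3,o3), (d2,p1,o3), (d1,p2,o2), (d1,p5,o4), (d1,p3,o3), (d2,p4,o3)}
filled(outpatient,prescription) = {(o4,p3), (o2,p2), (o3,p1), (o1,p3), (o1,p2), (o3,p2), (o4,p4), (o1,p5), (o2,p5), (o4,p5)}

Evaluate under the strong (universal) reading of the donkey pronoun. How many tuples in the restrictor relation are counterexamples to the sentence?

5

"her" takes "an outpatient" as antecedent and "it" takes "a prescription"; both are donkey pronouns co-varying with the restrictor.
Strong reading: for every (d,p,o) with wrote(d,p,o), filled(o,p).
Restrictor triples: (d1,p1,o2)→filled(o2,p1) ✗  (d1,p2,o2)→filled(o2,p2) ✓  (d1,p3,o3)→filled(o3,p3) ✗  (d1,p5,o4)→filled(o4,p5) ✓  (d2,p1,o3)→filled(o3,p1) ✓  (d2,p2,o2)→filled(o2,p2) ✓  (d2,p3,o4)→filled(o4,p3) ✓  (d2,p4,o1)→filled(o1,p4) ✗  (d2,p4,o3)→filled(o3,p4) ✗  (d2,p5,o1)→filled(o1,p5) ✓  (d3,p3,o3)→filled(o3,p3) ✗
Counterexamples (restrictor triples failing the scope): 5.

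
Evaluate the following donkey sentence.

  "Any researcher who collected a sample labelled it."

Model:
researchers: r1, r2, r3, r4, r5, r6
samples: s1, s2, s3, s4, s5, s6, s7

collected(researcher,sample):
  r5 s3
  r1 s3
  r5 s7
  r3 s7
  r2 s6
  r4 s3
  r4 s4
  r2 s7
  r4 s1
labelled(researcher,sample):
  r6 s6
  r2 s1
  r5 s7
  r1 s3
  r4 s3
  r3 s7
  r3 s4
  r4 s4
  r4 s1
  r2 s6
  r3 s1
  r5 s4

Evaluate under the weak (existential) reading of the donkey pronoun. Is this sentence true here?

True

"it" takes "a sample" as antecedent — a donkey pronoun bound across the clause boundary.
Weak reading: every researcher r with some collected-sample has at least one collected-sample s such that labelled(r,s).
Per researcher: r1:✓  r2:✓  r3:✓  r4:✓  r5:✓
Every researcher in the restrictor has a witness.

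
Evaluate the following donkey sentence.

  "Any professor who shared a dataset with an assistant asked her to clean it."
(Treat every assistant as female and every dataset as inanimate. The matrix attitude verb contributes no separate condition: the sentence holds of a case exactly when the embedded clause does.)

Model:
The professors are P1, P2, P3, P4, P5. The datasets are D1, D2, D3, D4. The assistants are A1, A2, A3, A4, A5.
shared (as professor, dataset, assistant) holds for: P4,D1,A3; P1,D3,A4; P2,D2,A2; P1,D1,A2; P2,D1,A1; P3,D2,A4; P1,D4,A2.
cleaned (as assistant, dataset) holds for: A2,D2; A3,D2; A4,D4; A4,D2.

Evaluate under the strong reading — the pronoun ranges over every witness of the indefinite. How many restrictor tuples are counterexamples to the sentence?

5

"her" takes "an assistant" as antecedent and "it" takes "a dataset"; both are donkey pronouns co-varying with the restrictor.
Strong reading: for every (p,d,a) with shared(p,d,a), cleaned(a,d).
Restrictor triples: (P1,D1,A2)→cleaned(A2,D1) ✗  (P1,D3,A4)→cleaned(A4,D3) ✗  (P1,D4,A2)→cleaned(A2,D4) ✗  (P2,D1,A1)→cleaned(A1,D1) ✗  (P2,D2,A2)→cleaned(A2,D2) ✓  (P3,D2,A4)→cleaned(A4,D2) ✓  (P4,D1,A3)→cleaned(A3,D1) ✗
Counterexamples (restrictor triples failing the scope): 5.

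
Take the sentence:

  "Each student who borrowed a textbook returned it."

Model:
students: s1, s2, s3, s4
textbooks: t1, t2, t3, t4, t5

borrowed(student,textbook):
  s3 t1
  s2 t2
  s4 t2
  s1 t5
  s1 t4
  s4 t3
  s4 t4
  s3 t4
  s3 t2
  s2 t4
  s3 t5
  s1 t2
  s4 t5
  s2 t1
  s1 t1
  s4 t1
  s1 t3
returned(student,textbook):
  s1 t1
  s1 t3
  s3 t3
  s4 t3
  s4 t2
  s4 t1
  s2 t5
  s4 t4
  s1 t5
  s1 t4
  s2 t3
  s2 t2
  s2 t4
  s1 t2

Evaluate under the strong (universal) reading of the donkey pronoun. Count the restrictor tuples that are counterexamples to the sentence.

6

"it" takes "a textbook" as antecedent — a donkey pronoun bound across the clause boundary.
Strong reading: for every (s,t) with borrowed(s,t), returned(s,t).
Restrictor pairs: (s1,t1) ✓  (s1,t2) ✓  (s1,t3) ✓  (s1,t4) ✓  (s1,t5) ✓  (s2,t1) ✗  (s2,t2) ✓  (s2,t4) ✓  (s3,t1) ✗  (s3,t2) ✗  (s3,t4) ✗  (s3,t5) ✗  (s4,t1) ✓  (s4,t2) ✓  (s4,t3) ✓  (s4,t4) ✓  (s4,t5) ✗
Counterexamples (restrictor pairs failing the scope): 6.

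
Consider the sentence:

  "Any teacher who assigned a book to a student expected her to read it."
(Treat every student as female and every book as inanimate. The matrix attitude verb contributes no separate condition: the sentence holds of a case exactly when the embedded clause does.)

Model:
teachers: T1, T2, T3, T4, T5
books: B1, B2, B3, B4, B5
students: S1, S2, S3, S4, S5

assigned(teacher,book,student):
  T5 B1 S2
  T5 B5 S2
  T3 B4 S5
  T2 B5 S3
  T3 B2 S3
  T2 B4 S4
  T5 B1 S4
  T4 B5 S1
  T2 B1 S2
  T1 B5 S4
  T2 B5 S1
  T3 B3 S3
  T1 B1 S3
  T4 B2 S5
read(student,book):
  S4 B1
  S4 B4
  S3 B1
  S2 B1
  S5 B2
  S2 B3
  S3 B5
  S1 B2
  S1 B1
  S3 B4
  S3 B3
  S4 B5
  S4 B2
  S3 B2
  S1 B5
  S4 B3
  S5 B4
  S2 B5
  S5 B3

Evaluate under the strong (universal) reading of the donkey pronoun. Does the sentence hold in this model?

"her" takes "a student" as antecedent and "it" takes "a book"; both are donkey pronouns co-varying with the restrictor.
Strong reading: for every (t,b,s) with assigned(t,b,s), read(s,b).
Restrictor triples: (T1,B1,S3)→read(S3,B1) ✓  (T1,B5,S4)→read(S4,B5) ✓  (T2,B1,S2)→read(S2,B1) ✓  (T2,B4,S4)→read(S4,B4) ✓  (T2,B5,S1)→read(S1,B5) ✓  (T2,B5,S3)→read(S3,B5) ✓  (T3,B2,S3)→read(S3,B2) ✓  (T3,B3,S3)→read(S3,B3) ✓  (T3,B4,S5)→read(S5,B4) ✓  (T4,B2,S5)→read(S5,B2) ✓  (T4,B5,S1)→read(S1,B5) ✓  (T5,B1,S2)→read(S2,B1) ✓  (T5,B1,S4)→read(S4,B1) ✓  (T5,B5,S2)→read(S2,B5) ✓
Every restrictor triple satisfies the scope.

True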